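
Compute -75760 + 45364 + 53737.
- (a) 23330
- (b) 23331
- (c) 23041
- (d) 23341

First: -75760 + 45364 = -30396
Then: -30396 + 53737 = 23341
d) 23341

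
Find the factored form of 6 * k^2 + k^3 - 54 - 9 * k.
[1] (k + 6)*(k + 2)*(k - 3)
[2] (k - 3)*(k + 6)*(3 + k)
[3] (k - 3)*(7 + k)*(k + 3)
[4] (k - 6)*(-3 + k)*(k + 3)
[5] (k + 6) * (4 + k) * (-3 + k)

We need to factor 6 * k^2 + k^3 - 54 - 9 * k.
The factored form is (k - 3)*(k + 6)*(3 + k).
2) (k - 3)*(k + 6)*(3 + k)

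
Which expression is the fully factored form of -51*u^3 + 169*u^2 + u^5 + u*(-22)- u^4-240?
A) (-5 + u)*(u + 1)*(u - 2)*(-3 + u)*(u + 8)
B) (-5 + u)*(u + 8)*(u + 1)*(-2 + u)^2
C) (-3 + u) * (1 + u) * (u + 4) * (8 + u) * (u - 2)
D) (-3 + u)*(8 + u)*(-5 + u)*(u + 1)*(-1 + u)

We need to factor -51*u^3 + 169*u^2 + u^5 + u*(-22)- u^4-240.
The factored form is (-5 + u)*(u + 1)*(u - 2)*(-3 + u)*(u + 8).
A) (-5 + u)*(u + 1)*(u - 2)*(-3 + u)*(u + 8)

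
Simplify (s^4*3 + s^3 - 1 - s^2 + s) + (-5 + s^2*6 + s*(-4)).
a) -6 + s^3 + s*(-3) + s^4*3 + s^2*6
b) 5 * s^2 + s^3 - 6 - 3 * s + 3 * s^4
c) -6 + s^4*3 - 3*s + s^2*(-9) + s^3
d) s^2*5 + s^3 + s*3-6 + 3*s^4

Adding the polynomials and combining like terms:
(s^4*3 + s^3 - 1 - s^2 + s) + (-5 + s^2*6 + s*(-4))
= 5 * s^2 + s^3 - 6 - 3 * s + 3 * s^4
b) 5 * s^2 + s^3 - 6 - 3 * s + 3 * s^4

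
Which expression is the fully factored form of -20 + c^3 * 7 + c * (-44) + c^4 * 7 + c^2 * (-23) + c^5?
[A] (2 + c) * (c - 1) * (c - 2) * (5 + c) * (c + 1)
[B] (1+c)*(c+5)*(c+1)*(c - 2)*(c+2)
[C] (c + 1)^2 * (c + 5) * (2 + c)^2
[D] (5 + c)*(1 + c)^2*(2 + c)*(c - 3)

We need to factor -20 + c^3 * 7 + c * (-44) + c^4 * 7 + c^2 * (-23) + c^5.
The factored form is (1+c)*(c+5)*(c+1)*(c - 2)*(c+2).
B) (1+c)*(c+5)*(c+1)*(c - 2)*(c+2)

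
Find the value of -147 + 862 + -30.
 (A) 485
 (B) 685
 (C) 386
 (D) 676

First: -147 + 862 = 715
Then: 715 + -30 = 685
B) 685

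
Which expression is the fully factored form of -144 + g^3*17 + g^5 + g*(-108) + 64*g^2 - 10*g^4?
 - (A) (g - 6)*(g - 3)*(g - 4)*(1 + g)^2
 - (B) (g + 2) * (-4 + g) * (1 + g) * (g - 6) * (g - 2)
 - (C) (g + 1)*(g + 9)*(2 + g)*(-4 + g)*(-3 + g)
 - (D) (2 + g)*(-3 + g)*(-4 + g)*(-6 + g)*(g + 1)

We need to factor -144 + g^3*17 + g^5 + g*(-108) + 64*g^2 - 10*g^4.
The factored form is (2 + g)*(-3 + g)*(-4 + g)*(-6 + g)*(g + 1).
D) (2 + g)*(-3 + g)*(-4 + g)*(-6 + g)*(g + 1)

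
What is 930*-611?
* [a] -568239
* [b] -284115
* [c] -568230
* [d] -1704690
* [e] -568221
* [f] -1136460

930 * -611 = -568230
c) -568230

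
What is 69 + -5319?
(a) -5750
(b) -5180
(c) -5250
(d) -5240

69 + -5319 = -5250
c) -5250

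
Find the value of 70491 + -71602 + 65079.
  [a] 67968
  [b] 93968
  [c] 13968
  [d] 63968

First: 70491 + -71602 = -1111
Then: -1111 + 65079 = 63968
d) 63968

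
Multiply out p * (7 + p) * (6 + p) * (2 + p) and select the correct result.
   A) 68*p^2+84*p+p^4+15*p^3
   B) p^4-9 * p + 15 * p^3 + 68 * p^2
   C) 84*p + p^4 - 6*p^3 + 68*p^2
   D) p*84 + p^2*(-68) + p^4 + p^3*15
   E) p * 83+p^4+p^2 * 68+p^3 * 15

Expanding p * (7 + p) * (6 + p) * (2 + p):
= 68*p^2+84*p+p^4+15*p^3
A) 68*p^2+84*p+p^4+15*p^3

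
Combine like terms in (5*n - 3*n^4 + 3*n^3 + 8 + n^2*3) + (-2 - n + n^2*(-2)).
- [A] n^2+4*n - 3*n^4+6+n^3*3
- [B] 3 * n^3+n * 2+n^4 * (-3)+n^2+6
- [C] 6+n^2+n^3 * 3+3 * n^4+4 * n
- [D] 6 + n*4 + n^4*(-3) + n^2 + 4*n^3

Adding the polynomials and combining like terms:
(5*n - 3*n^4 + 3*n^3 + 8 + n^2*3) + (-2 - n + n^2*(-2))
= n^2+4*n - 3*n^4+6+n^3*3
A) n^2+4*n - 3*n^4+6+n^3*3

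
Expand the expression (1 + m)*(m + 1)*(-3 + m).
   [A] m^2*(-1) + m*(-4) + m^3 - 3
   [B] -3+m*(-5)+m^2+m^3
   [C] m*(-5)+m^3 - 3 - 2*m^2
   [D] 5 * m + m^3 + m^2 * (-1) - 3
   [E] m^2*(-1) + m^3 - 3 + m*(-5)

Expanding (1 + m)*(m + 1)*(-3 + m):
= m^2*(-1) + m^3 - 3 + m*(-5)
E) m^2*(-1) + m^3 - 3 + m*(-5)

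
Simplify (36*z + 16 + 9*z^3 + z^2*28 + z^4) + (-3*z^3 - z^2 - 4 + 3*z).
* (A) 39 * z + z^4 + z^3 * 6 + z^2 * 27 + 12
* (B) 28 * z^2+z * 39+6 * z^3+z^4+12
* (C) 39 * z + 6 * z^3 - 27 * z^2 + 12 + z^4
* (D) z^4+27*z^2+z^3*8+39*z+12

Adding the polynomials and combining like terms:
(36*z + 16 + 9*z^3 + z^2*28 + z^4) + (-3*z^3 - z^2 - 4 + 3*z)
= 39 * z + z^4 + z^3 * 6 + z^2 * 27 + 12
A) 39 * z + z^4 + z^3 * 6 + z^2 * 27 + 12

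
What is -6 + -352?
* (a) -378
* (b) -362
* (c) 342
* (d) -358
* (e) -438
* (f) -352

-6 + -352 = -358
d) -358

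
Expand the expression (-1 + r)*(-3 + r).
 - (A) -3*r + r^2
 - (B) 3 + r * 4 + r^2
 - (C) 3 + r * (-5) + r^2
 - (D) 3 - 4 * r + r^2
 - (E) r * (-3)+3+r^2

Expanding (-1 + r)*(-3 + r):
= 3 - 4 * r + r^2
D) 3 - 4 * r + r^2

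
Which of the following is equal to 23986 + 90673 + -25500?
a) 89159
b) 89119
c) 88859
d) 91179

First: 23986 + 90673 = 114659
Then: 114659 + -25500 = 89159
a) 89159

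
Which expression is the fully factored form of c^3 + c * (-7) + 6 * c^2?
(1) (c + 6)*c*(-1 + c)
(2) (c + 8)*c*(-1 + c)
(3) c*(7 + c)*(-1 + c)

We need to factor c^3 + c * (-7) + 6 * c^2.
The factored form is c*(7 + c)*(-1 + c).
3) c*(7 + c)*(-1 + c)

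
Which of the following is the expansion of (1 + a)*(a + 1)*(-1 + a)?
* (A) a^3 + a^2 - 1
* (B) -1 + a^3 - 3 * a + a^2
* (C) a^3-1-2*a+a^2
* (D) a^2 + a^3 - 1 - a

Expanding (1 + a)*(a + 1)*(-1 + a):
= a^2 + a^3 - 1 - a
D) a^2 + a^3 - 1 - a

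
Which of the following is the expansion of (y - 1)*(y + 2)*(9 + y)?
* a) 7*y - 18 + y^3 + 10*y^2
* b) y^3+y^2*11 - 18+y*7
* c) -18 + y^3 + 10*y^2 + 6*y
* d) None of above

Expanding (y - 1)*(y + 2)*(9 + y):
= 7*y - 18 + y^3 + 10*y^2
a) 7*y - 18 + y^3 + 10*y^2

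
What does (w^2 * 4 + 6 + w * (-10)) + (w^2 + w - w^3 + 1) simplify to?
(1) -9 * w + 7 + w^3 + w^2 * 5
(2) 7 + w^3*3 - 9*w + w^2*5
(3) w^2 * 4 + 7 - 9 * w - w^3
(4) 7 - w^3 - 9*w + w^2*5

Adding the polynomials and combining like terms:
(w^2*4 + 6 + w*(-10)) + (w^2 + w - w^3 + 1)
= 7 - w^3 - 9*w + w^2*5
4) 7 - w^3 - 9*w + w^2*5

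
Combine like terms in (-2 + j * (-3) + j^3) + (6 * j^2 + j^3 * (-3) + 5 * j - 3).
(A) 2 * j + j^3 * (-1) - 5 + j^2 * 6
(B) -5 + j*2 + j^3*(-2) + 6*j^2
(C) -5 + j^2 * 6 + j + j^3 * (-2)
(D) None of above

Adding the polynomials and combining like terms:
(-2 + j*(-3) + j^3) + (6*j^2 + j^3*(-3) + 5*j - 3)
= -5 + j*2 + j^3*(-2) + 6*j^2
B) -5 + j*2 + j^3*(-2) + 6*j^2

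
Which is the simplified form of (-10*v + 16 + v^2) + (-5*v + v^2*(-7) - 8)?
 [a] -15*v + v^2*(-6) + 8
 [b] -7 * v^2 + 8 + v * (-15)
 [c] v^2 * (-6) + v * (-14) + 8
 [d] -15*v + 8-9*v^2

Adding the polynomials and combining like terms:
(-10*v + 16 + v^2) + (-5*v + v^2*(-7) - 8)
= -15*v + v^2*(-6) + 8
a) -15*v + v^2*(-6) + 8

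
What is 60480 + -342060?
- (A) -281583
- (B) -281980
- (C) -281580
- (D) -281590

60480 + -342060 = -281580
C) -281580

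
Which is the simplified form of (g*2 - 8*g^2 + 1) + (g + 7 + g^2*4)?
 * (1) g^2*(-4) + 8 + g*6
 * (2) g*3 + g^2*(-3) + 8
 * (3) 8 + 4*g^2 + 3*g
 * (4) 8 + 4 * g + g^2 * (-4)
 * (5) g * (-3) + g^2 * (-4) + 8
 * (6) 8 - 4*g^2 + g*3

Adding the polynomials and combining like terms:
(g*2 - 8*g^2 + 1) + (g + 7 + g^2*4)
= 8 - 4*g^2 + g*3
6) 8 - 4*g^2 + g*3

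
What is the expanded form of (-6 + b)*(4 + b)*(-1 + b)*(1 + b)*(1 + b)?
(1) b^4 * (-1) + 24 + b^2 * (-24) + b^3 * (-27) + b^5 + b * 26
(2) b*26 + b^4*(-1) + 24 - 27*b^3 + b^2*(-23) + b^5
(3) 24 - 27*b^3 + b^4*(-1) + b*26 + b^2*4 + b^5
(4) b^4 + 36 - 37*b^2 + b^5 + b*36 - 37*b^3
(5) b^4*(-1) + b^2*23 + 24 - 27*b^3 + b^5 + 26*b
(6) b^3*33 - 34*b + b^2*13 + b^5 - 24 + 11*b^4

Expanding (-6 + b)*(4 + b)*(-1 + b)*(1 + b)*(1 + b):
= b*26 + b^4*(-1) + 24 - 27*b^3 + b^2*(-23) + b^5
2) b*26 + b^4*(-1) + 24 - 27*b^3 + b^2*(-23) + b^5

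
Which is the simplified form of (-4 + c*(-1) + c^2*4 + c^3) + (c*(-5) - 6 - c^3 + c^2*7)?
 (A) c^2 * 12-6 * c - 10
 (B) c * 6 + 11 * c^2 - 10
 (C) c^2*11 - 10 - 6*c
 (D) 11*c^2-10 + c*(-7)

Adding the polynomials and combining like terms:
(-4 + c*(-1) + c^2*4 + c^3) + (c*(-5) - 6 - c^3 + c^2*7)
= c^2*11 - 10 - 6*c
C) c^2*11 - 10 - 6*c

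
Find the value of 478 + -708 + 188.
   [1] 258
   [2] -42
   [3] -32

First: 478 + -708 = -230
Then: -230 + 188 = -42
2) -42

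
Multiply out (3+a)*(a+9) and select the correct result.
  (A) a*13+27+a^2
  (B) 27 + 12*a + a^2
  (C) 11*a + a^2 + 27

Expanding (3+a)*(a+9):
= 27 + 12*a + a^2
B) 27 + 12*a + a^2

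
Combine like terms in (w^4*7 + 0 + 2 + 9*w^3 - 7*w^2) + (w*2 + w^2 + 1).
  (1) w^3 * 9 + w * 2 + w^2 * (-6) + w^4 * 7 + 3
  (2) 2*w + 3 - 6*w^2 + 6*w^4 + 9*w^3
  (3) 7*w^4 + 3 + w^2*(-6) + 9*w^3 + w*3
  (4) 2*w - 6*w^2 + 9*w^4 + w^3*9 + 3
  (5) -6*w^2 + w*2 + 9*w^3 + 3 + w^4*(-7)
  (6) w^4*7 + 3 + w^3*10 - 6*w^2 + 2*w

Adding the polynomials and combining like terms:
(w^4*7 + 0 + 2 + 9*w^3 - 7*w^2) + (w*2 + w^2 + 1)
= w^3 * 9 + w * 2 + w^2 * (-6) + w^4 * 7 + 3
1) w^3 * 9 + w * 2 + w^2 * (-6) + w^4 * 7 + 3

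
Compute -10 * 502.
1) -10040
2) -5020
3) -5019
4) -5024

-10 * 502 = -5020
2) -5020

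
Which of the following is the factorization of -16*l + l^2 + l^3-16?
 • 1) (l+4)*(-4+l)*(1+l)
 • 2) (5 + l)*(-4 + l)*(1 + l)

We need to factor -16*l + l^2 + l^3-16.
The factored form is (l+4)*(-4+l)*(1+l).
1) (l+4)*(-4+l)*(1+l)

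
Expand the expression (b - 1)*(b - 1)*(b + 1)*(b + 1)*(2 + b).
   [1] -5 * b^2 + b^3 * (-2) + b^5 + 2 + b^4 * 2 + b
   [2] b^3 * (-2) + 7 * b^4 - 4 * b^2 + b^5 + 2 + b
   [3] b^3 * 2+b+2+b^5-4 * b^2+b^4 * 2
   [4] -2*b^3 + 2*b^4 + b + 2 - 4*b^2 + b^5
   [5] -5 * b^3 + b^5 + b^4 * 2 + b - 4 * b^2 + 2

Expanding (b - 1)*(b - 1)*(b + 1)*(b + 1)*(2 + b):
= -2*b^3 + 2*b^4 + b + 2 - 4*b^2 + b^5
4) -2*b^3 + 2*b^4 + b + 2 - 4*b^2 + b^5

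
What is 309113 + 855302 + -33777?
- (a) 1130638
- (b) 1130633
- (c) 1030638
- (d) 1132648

First: 309113 + 855302 = 1164415
Then: 1164415 + -33777 = 1130638
a) 1130638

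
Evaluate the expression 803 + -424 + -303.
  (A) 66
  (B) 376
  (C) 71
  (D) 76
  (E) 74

First: 803 + -424 = 379
Then: 379 + -303 = 76
D) 76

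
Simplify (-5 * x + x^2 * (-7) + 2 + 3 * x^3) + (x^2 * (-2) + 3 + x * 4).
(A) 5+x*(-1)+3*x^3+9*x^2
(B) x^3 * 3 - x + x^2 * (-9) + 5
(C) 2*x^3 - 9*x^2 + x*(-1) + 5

Adding the polynomials and combining like terms:
(-5*x + x^2*(-7) + 2 + 3*x^3) + (x^2*(-2) + 3 + x*4)
= x^3 * 3 - x + x^2 * (-9) + 5
B) x^3 * 3 - x + x^2 * (-9) + 5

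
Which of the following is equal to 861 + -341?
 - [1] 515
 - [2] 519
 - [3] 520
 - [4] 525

861 + -341 = 520
3) 520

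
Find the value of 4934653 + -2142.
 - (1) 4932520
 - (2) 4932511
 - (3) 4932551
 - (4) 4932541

4934653 + -2142 = 4932511
2) 4932511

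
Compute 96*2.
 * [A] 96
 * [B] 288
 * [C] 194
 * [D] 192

96 * 2 = 192
D) 192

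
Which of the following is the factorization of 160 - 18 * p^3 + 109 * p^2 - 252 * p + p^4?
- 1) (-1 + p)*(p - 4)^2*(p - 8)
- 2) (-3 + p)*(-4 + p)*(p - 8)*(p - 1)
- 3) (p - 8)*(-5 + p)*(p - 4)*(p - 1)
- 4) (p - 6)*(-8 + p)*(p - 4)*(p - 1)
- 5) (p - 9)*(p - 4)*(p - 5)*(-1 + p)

We need to factor 160 - 18 * p^3 + 109 * p^2 - 252 * p + p^4.
The factored form is (p - 8)*(-5 + p)*(p - 4)*(p - 1).
3) (p - 8)*(-5 + p)*(p - 4)*(p - 1)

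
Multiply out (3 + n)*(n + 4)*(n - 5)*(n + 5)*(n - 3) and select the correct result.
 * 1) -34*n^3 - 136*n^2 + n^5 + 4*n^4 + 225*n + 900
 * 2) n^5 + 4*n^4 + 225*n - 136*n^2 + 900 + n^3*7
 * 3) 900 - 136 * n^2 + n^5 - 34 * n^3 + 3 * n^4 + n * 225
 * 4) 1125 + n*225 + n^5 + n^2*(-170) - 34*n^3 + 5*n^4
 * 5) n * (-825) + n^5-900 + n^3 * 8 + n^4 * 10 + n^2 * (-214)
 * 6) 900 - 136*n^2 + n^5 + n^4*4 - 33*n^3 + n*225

Expanding (3 + n)*(n + 4)*(n - 5)*(n + 5)*(n - 3):
= -34*n^3 - 136*n^2 + n^5 + 4*n^4 + 225*n + 900
1) -34*n^3 - 136*n^2 + n^5 + 4*n^4 + 225*n + 900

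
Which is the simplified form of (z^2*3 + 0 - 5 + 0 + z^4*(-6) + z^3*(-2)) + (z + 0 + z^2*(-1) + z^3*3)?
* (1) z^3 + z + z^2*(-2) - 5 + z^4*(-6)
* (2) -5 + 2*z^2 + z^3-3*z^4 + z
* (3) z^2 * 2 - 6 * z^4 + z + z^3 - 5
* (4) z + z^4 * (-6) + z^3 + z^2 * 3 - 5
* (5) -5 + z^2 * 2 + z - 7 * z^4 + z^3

Adding the polynomials and combining like terms:
(z^2*3 + 0 - 5 + 0 + z^4*(-6) + z^3*(-2)) + (z + 0 + z^2*(-1) + z^3*3)
= z^2 * 2 - 6 * z^4 + z + z^3 - 5
3) z^2 * 2 - 6 * z^4 + z + z^3 - 5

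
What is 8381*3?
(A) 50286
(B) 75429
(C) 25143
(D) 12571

8381 * 3 = 25143
C) 25143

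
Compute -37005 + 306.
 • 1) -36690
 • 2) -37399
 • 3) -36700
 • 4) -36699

-37005 + 306 = -36699
4) -36699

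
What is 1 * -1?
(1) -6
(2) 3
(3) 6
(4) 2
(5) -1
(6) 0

1 * -1 = -1
5) -1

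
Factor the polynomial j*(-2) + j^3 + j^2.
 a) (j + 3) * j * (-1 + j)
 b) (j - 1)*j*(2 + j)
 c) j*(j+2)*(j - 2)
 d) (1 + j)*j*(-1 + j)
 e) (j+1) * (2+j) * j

We need to factor j*(-2) + j^3 + j^2.
The factored form is (j - 1)*j*(2 + j).
b) (j - 1)*j*(2 + j)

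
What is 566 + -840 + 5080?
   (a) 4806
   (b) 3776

First: 566 + -840 = -274
Then: -274 + 5080 = 4806
a) 4806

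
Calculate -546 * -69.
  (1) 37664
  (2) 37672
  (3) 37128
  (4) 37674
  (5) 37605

-546 * -69 = 37674
4) 37674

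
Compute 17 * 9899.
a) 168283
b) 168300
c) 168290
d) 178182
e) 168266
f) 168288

17 * 9899 = 168283
a) 168283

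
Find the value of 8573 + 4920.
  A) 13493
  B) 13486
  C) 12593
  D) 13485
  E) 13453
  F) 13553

8573 + 4920 = 13493
A) 13493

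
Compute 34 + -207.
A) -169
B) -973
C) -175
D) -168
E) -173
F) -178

34 + -207 = -173
E) -173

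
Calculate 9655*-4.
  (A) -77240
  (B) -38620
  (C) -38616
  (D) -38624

9655 * -4 = -38620
B) -38620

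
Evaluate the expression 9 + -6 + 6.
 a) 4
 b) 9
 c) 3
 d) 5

First: 9 + -6 = 3
Then: 3 + 6 = 9
b) 9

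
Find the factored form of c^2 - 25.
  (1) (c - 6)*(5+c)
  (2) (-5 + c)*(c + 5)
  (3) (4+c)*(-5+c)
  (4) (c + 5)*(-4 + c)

We need to factor c^2 - 25.
The factored form is (-5 + c)*(c + 5).
2) (-5 + c)*(c + 5)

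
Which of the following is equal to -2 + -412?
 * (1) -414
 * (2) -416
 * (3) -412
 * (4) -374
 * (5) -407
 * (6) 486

-2 + -412 = -414
1) -414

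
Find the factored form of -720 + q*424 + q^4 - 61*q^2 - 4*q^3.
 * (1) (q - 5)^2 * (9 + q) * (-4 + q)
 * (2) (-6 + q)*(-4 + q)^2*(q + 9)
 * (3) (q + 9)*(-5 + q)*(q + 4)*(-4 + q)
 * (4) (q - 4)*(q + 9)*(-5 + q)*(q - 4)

We need to factor -720 + q*424 + q^4 - 61*q^2 - 4*q^3.
The factored form is (q - 4)*(q + 9)*(-5 + q)*(q - 4).
4) (q - 4)*(q + 9)*(-5 + q)*(q - 4)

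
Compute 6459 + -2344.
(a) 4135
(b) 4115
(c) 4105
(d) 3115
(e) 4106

6459 + -2344 = 4115
b) 4115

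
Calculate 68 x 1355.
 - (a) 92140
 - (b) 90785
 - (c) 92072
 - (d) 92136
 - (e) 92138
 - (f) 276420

68 * 1355 = 92140
a) 92140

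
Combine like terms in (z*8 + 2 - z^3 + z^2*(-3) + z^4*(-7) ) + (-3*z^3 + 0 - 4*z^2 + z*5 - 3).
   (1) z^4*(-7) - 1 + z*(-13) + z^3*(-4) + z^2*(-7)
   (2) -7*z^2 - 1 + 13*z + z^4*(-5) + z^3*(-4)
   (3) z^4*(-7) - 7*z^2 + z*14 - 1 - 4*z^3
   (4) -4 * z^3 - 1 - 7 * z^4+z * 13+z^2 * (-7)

Adding the polynomials and combining like terms:
(z*8 + 2 - z^3 + z^2*(-3) + z^4*(-7)) + (-3*z^3 + 0 - 4*z^2 + z*5 - 3)
= -4 * z^3 - 1 - 7 * z^4+z * 13+z^2 * (-7)
4) -4 * z^3 - 1 - 7 * z^4+z * 13+z^2 * (-7)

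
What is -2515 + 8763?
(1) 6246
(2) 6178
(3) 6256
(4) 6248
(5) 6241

-2515 + 8763 = 6248
4) 6248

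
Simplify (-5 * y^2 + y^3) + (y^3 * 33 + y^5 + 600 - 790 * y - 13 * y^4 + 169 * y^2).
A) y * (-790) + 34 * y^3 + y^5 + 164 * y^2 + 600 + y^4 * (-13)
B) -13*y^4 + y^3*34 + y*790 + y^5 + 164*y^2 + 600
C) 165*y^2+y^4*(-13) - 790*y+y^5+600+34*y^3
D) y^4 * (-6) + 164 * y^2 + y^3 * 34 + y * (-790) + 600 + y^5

Adding the polynomials and combining like terms:
(-5*y^2 + y^3) + (y^3*33 + y^5 + 600 - 790*y - 13*y^4 + 169*y^2)
= y * (-790) + 34 * y^3 + y^5 + 164 * y^2 + 600 + y^4 * (-13)
A) y * (-790) + 34 * y^3 + y^5 + 164 * y^2 + 600 + y^4 * (-13)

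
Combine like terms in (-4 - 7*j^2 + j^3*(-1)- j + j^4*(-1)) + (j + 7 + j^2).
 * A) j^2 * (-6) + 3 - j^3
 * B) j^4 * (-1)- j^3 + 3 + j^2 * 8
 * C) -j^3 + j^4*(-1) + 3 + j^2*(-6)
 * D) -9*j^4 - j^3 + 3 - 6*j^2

Adding the polynomials and combining like terms:
(-4 - 7*j^2 + j^3*(-1) - j + j^4*(-1)) + (j + 7 + j^2)
= -j^3 + j^4*(-1) + 3 + j^2*(-6)
C) -j^3 + j^4*(-1) + 3 + j^2*(-6)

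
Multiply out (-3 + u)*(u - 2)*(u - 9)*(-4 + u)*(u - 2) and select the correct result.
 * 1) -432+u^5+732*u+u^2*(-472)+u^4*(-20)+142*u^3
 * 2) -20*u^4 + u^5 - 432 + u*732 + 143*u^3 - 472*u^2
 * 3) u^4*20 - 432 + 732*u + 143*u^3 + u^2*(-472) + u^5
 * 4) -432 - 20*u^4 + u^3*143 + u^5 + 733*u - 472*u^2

Expanding (-3 + u)*(u - 2)*(u - 9)*(-4 + u)*(u - 2):
= -20*u^4 + u^5 - 432 + u*732 + 143*u^3 - 472*u^2
2) -20*u^4 + u^5 - 432 + u*732 + 143*u^3 - 472*u^2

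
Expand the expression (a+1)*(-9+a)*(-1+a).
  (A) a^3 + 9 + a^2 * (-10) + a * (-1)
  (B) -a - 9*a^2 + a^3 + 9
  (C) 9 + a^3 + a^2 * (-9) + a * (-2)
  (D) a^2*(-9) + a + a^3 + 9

Expanding (a+1)*(-9+a)*(-1+a):
= -a - 9*a^2 + a^3 + 9
B) -a - 9*a^2 + a^3 + 9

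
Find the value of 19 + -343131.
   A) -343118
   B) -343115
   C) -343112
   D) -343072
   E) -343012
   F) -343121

19 + -343131 = -343112
C) -343112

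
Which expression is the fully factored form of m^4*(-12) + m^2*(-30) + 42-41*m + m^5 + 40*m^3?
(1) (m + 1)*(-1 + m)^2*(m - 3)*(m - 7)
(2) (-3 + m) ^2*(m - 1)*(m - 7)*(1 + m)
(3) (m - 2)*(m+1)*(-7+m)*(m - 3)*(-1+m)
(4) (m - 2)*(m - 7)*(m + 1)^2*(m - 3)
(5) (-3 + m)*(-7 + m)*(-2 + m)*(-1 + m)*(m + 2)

We need to factor m^4*(-12) + m^2*(-30) + 42-41*m + m^5 + 40*m^3.
The factored form is (m - 2)*(m+1)*(-7+m)*(m - 3)*(-1+m).
3) (m - 2)*(m+1)*(-7+m)*(m - 3)*(-1+m)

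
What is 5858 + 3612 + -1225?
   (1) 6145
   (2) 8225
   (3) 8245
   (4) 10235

First: 5858 + 3612 = 9470
Then: 9470 + -1225 = 8245
3) 8245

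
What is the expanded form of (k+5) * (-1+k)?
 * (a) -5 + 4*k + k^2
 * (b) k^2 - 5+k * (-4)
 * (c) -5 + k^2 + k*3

Expanding (k+5) * (-1+k):
= -5 + 4*k + k^2
a) -5 + 4*k + k^2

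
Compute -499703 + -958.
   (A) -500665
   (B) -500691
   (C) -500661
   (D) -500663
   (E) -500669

-499703 + -958 = -500661
C) -500661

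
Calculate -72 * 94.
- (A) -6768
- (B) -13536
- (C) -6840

-72 * 94 = -6768
A) -6768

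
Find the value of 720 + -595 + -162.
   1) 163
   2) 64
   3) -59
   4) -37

First: 720 + -595 = 125
Then: 125 + -162 = -37
4) -37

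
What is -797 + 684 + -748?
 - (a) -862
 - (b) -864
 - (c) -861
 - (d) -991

First: -797 + 684 = -113
Then: -113 + -748 = -861
c) -861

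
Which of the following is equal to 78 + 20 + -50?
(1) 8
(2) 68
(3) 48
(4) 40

First: 78 + 20 = 98
Then: 98 + -50 = 48
3) 48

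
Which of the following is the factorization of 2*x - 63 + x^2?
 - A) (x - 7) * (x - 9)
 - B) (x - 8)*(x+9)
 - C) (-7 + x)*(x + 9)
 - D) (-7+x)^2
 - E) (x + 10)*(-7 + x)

We need to factor 2*x - 63 + x^2.
The factored form is (-7 + x)*(x + 9).
C) (-7 + x)*(x + 9)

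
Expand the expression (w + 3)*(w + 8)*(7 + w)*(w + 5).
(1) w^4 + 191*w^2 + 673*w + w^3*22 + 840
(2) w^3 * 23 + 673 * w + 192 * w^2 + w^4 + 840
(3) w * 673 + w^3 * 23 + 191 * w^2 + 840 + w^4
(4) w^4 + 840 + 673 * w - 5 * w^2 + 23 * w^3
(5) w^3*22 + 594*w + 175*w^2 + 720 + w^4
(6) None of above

Expanding (w + 3)*(w + 8)*(7 + w)*(w + 5):
= w * 673 + w^3 * 23 + 191 * w^2 + 840 + w^4
3) w * 673 + w^3 * 23 + 191 * w^2 + 840 + w^4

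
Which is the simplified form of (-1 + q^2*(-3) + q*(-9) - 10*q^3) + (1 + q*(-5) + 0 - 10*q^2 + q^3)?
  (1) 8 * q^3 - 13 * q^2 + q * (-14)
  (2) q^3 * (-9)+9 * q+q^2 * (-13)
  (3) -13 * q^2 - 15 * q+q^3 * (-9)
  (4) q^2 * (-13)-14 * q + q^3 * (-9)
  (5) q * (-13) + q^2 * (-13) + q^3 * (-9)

Adding the polynomials and combining like terms:
(-1 + q^2*(-3) + q*(-9) - 10*q^3) + (1 + q*(-5) + 0 - 10*q^2 + q^3)
= q^2 * (-13)-14 * q + q^3 * (-9)
4) q^2 * (-13)-14 * q + q^3 * (-9)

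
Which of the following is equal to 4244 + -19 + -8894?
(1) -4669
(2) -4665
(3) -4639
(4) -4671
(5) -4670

First: 4244 + -19 = 4225
Then: 4225 + -8894 = -4669
1) -4669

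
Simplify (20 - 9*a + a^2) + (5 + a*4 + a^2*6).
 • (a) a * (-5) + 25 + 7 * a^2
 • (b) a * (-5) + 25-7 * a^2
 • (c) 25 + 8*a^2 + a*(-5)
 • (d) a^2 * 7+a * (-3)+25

Adding the polynomials and combining like terms:
(20 - 9*a + a^2) + (5 + a*4 + a^2*6)
= a * (-5) + 25 + 7 * a^2
a) a * (-5) + 25 + 7 * a^2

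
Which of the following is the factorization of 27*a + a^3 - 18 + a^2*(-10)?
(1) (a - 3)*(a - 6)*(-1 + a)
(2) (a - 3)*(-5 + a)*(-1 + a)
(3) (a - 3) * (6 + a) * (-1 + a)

We need to factor 27*a + a^3 - 18 + a^2*(-10).
The factored form is (a - 3)*(a - 6)*(-1 + a).
1) (a - 3)*(a - 6)*(-1 + a)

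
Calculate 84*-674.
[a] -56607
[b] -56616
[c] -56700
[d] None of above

84 * -674 = -56616
b) -56616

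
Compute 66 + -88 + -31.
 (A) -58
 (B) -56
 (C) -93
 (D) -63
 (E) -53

First: 66 + -88 = -22
Then: -22 + -31 = -53
E) -53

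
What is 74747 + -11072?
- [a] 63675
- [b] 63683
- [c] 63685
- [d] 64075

74747 + -11072 = 63675
a) 63675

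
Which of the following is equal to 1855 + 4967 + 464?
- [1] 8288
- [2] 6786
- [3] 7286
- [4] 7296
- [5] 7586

First: 1855 + 4967 = 6822
Then: 6822 + 464 = 7286
3) 7286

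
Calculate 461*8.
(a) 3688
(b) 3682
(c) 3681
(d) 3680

461 * 8 = 3688
a) 3688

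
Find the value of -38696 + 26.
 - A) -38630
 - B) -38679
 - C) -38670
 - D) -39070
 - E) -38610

-38696 + 26 = -38670
C) -38670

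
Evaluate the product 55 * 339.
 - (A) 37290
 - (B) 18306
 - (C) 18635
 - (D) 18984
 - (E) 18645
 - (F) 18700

55 * 339 = 18645
E) 18645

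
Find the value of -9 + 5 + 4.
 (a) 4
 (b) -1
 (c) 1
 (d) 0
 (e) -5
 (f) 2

First: -9 + 5 = -4
Then: -4 + 4 = 0
d) 0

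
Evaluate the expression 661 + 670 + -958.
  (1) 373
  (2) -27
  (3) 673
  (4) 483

First: 661 + 670 = 1331
Then: 1331 + -958 = 373
1) 373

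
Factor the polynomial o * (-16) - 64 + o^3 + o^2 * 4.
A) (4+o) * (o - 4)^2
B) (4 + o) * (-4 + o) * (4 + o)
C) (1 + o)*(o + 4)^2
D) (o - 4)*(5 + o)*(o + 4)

We need to factor o * (-16) - 64 + o^3 + o^2 * 4.
The factored form is (4 + o) * (-4 + o) * (4 + o).
B) (4 + o) * (-4 + o) * (4 + o)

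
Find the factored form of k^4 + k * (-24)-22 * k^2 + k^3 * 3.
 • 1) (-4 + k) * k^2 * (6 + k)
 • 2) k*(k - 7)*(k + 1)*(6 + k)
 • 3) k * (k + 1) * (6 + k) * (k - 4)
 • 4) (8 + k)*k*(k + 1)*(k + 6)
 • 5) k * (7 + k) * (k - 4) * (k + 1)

We need to factor k^4 + k * (-24)-22 * k^2 + k^3 * 3.
The factored form is k * (k + 1) * (6 + k) * (k - 4).
3) k * (k + 1) * (6 + k) * (k - 4)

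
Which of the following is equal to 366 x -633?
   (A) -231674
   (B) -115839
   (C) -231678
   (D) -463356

366 * -633 = -231678
C) -231678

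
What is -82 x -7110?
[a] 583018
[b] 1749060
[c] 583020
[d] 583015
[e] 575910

-82 * -7110 = 583020
c) 583020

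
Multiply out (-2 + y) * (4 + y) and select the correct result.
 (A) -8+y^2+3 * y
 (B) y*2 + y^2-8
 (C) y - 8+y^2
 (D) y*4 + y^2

Expanding (-2 + y) * (4 + y):
= y*2 + y^2-8
B) y*2 + y^2-8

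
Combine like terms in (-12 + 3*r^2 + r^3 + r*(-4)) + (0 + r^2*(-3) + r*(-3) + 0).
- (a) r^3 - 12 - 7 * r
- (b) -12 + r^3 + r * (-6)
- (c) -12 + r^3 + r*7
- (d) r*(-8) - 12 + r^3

Adding the polynomials and combining like terms:
(-12 + 3*r^2 + r^3 + r*(-4)) + (0 + r^2*(-3) + r*(-3) + 0)
= r^3 - 12 - 7 * r
a) r^3 - 12 - 7 * r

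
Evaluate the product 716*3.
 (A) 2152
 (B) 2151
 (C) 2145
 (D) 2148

716 * 3 = 2148
D) 2148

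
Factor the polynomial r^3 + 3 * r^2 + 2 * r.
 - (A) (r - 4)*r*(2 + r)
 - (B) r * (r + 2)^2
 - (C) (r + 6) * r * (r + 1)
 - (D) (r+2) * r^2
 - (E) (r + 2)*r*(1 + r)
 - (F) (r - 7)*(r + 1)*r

We need to factor r^3 + 3 * r^2 + 2 * r.
The factored form is (r + 2)*r*(1 + r).
E) (r + 2)*r*(1 + r)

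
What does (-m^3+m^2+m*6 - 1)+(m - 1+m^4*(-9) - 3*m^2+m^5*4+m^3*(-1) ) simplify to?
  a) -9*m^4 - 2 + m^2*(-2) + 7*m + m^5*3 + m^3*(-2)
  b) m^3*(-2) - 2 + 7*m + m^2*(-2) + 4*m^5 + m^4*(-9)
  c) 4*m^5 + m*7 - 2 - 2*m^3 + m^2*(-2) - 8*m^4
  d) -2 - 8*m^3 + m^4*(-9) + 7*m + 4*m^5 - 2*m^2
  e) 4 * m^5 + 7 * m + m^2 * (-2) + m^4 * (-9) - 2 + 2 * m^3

Adding the polynomials and combining like terms:
(-m^3 + m^2 + m*6 - 1) + (m - 1 + m^4*(-9) - 3*m^2 + m^5*4 + m^3*(-1))
= m^3*(-2) - 2 + 7*m + m^2*(-2) + 4*m^5 + m^4*(-9)
b) m^3*(-2) - 2 + 7*m + m^2*(-2) + 4*m^5 + m^4*(-9)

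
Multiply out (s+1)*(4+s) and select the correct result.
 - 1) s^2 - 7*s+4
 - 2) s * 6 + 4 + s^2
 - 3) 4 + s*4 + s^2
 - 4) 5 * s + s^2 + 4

Expanding (s+1)*(4+s):
= 5 * s + s^2 + 4
4) 5 * s + s^2 + 4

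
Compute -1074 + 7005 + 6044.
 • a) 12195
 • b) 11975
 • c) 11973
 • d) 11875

First: -1074 + 7005 = 5931
Then: 5931 + 6044 = 11975
b) 11975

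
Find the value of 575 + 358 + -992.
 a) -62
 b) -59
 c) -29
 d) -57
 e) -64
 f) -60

First: 575 + 358 = 933
Then: 933 + -992 = -59
b) -59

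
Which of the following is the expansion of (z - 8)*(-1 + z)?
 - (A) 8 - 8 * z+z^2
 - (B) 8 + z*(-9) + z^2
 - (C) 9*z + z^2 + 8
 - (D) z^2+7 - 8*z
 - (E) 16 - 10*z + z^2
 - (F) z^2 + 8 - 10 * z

Expanding (z - 8)*(-1 + z):
= 8 + z*(-9) + z^2
B) 8 + z*(-9) + z^2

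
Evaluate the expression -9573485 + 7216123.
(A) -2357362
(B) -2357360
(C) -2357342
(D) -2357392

-9573485 + 7216123 = -2357362
A) -2357362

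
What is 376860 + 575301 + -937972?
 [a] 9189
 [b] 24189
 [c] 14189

First: 376860 + 575301 = 952161
Then: 952161 + -937972 = 14189
c) 14189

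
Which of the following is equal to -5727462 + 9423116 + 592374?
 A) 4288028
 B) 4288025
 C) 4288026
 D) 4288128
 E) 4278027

First: -5727462 + 9423116 = 3695654
Then: 3695654 + 592374 = 4288028
A) 4288028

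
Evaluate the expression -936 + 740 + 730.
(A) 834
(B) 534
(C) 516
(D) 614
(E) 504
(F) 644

First: -936 + 740 = -196
Then: -196 + 730 = 534
B) 534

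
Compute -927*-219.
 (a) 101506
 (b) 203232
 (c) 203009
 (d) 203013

-927 * -219 = 203013
d) 203013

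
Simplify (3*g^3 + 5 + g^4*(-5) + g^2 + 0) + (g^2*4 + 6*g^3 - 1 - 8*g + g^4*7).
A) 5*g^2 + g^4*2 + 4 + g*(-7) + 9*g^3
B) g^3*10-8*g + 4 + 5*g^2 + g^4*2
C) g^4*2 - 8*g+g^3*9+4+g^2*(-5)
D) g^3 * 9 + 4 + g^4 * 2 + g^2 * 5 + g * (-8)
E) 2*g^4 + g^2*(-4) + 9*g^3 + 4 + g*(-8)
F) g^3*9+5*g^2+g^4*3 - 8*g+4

Adding the polynomials and combining like terms:
(3*g^3 + 5 + g^4*(-5) + g^2 + 0) + (g^2*4 + 6*g^3 - 1 - 8*g + g^4*7)
= g^3 * 9 + 4 + g^4 * 2 + g^2 * 5 + g * (-8)
D) g^3 * 9 + 4 + g^4 * 2 + g^2 * 5 + g * (-8)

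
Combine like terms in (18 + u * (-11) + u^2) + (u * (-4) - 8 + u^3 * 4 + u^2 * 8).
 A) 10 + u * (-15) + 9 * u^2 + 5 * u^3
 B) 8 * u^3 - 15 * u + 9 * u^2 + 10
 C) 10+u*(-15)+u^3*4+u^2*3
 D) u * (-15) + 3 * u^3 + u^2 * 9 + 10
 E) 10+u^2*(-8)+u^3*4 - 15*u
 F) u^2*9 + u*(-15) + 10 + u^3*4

Adding the polynomials and combining like terms:
(18 + u*(-11) + u^2) + (u*(-4) - 8 + u^3*4 + u^2*8)
= u^2*9 + u*(-15) + 10 + u^3*4
F) u^2*9 + u*(-15) + 10 + u^3*4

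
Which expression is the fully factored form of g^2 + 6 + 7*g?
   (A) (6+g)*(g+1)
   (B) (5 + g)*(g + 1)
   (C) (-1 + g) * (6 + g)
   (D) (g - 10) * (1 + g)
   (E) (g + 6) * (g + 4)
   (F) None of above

We need to factor g^2 + 6 + 7*g.
The factored form is (6+g)*(g+1).
A) (6+g)*(g+1)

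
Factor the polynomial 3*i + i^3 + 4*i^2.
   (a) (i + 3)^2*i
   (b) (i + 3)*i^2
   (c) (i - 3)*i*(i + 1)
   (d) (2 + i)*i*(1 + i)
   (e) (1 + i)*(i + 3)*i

We need to factor 3*i + i^3 + 4*i^2.
The factored form is (1 + i)*(i + 3)*i.
e) (1 + i)*(i + 3)*i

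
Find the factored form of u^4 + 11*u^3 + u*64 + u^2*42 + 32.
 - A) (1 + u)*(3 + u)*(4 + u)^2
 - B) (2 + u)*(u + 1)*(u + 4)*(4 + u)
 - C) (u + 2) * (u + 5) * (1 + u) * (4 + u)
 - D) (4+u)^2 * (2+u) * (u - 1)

We need to factor u^4 + 11*u^3 + u*64 + u^2*42 + 32.
The factored form is (2 + u)*(u + 1)*(u + 4)*(4 + u).
B) (2 + u)*(u + 1)*(u + 4)*(4 + u)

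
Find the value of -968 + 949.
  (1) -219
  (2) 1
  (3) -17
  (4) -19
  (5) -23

-968 + 949 = -19
4) -19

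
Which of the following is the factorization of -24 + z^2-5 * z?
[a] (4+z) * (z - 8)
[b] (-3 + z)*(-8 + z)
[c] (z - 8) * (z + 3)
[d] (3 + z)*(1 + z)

We need to factor -24 + z^2-5 * z.
The factored form is (z - 8) * (z + 3).
c) (z - 8) * (z + 3)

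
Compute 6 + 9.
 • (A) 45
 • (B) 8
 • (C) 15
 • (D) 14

6 + 9 = 15
C) 15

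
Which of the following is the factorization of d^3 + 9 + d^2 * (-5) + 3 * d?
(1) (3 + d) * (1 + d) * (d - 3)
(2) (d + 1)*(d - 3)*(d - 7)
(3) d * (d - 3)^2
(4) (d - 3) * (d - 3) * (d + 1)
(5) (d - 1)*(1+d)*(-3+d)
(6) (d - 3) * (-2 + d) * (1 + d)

We need to factor d^3 + 9 + d^2 * (-5) + 3 * d.
The factored form is (d - 3) * (d - 3) * (d + 1).
4) (d - 3) * (d - 3) * (d + 1)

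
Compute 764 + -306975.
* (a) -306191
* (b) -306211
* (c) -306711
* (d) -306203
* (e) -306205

764 + -306975 = -306211
b) -306211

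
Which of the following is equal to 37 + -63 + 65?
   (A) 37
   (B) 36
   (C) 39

First: 37 + -63 = -26
Then: -26 + 65 = 39
C) 39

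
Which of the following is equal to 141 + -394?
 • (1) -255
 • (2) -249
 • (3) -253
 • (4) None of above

141 + -394 = -253
3) -253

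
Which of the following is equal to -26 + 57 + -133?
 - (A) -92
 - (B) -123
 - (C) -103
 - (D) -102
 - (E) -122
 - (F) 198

First: -26 + 57 = 31
Then: 31 + -133 = -102
D) -102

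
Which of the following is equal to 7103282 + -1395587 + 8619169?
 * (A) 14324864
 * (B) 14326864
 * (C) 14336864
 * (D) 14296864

First: 7103282 + -1395587 = 5707695
Then: 5707695 + 8619169 = 14326864
B) 14326864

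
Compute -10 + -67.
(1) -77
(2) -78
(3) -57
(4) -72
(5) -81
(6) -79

-10 + -67 = -77
1) -77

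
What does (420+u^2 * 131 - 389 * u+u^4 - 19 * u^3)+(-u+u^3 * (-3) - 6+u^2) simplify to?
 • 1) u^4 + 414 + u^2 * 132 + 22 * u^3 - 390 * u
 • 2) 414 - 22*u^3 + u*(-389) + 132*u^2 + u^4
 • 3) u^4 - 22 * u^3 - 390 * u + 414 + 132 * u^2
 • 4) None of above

Adding the polynomials and combining like terms:
(420 + u^2*131 - 389*u + u^4 - 19*u^3) + (-u + u^3*(-3) - 6 + u^2)
= u^4 - 22 * u^3 - 390 * u + 414 + 132 * u^2
3) u^4 - 22 * u^3 - 390 * u + 414 + 132 * u^2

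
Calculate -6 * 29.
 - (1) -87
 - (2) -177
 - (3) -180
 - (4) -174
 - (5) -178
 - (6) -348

-6 * 29 = -174
4) -174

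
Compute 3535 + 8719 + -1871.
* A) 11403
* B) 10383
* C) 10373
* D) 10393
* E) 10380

First: 3535 + 8719 = 12254
Then: 12254 + -1871 = 10383
B) 10383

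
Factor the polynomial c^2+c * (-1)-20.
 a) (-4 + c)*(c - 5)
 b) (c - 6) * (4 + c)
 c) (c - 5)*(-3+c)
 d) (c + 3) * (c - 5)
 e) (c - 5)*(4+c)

We need to factor c^2+c * (-1)-20.
The factored form is (c - 5)*(4+c).
e) (c - 5)*(4+c)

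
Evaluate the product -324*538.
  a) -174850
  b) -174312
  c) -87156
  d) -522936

-324 * 538 = -174312
b) -174312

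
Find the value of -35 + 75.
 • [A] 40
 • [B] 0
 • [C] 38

-35 + 75 = 40
A) 40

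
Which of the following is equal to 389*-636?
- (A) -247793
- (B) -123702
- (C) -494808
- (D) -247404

389 * -636 = -247404
D) -247404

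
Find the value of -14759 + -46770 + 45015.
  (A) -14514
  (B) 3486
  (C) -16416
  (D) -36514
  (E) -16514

First: -14759 + -46770 = -61529
Then: -61529 + 45015 = -16514
E) -16514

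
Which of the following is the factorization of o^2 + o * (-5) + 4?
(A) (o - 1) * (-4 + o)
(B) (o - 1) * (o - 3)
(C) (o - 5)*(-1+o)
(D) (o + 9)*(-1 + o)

We need to factor o^2 + o * (-5) + 4.
The factored form is (o - 1) * (-4 + o).
A) (o - 1) * (-4 + o)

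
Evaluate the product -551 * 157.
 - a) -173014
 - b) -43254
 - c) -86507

-551 * 157 = -86507
c) -86507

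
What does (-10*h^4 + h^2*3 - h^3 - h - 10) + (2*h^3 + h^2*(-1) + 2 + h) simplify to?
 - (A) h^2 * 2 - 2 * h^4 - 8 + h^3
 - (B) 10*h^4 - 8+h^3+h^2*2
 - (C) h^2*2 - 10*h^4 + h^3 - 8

Adding the polynomials and combining like terms:
(-10*h^4 + h^2*3 - h^3 - h - 10) + (2*h^3 + h^2*(-1) + 2 + h)
= h^2*2 - 10*h^4 + h^3 - 8
C) h^2*2 - 10*h^4 + h^3 - 8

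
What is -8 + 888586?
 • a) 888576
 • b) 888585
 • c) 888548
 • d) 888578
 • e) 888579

-8 + 888586 = 888578
d) 888578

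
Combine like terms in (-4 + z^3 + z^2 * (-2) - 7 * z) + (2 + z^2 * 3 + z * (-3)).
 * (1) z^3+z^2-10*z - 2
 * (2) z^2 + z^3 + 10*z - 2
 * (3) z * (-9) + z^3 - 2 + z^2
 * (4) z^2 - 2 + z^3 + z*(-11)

Adding the polynomials and combining like terms:
(-4 + z^3 + z^2*(-2) - 7*z) + (2 + z^2*3 + z*(-3))
= z^3+z^2-10*z - 2
1) z^3+z^2-10*z - 2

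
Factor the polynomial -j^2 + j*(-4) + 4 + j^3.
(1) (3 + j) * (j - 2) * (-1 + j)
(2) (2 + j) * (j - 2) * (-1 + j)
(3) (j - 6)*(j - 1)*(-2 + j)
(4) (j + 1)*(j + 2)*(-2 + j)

We need to factor -j^2 + j*(-4) + 4 + j^3.
The factored form is (2 + j) * (j - 2) * (-1 + j).
2) (2 + j) * (j - 2) * (-1 + j)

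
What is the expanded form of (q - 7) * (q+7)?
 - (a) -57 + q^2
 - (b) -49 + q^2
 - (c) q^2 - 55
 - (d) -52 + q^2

Expanding (q - 7) * (q+7):
= -49 + q^2
b) -49 + q^2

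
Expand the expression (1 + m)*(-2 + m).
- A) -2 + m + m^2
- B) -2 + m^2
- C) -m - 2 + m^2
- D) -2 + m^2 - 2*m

Expanding (1 + m)*(-2 + m):
= -m - 2 + m^2
C) -m - 2 + m^2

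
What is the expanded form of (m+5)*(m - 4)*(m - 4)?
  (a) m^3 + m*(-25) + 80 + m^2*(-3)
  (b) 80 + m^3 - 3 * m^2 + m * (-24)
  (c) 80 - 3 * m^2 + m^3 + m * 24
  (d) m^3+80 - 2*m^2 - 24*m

Expanding (m+5)*(m - 4)*(m - 4):
= 80 + m^3 - 3 * m^2 + m * (-24)
b) 80 + m^3 - 3 * m^2 + m * (-24)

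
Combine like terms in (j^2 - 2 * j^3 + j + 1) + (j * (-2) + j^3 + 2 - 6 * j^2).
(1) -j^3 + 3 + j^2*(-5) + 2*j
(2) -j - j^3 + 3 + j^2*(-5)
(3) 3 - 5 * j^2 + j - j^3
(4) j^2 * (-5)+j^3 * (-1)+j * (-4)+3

Adding the polynomials and combining like terms:
(j^2 - 2*j^3 + j + 1) + (j*(-2) + j^3 + 2 - 6*j^2)
= -j - j^3 + 3 + j^2*(-5)
2) -j - j^3 + 3 + j^2*(-5)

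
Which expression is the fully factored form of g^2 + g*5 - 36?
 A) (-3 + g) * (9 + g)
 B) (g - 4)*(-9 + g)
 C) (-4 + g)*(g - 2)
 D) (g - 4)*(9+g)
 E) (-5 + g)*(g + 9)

We need to factor g^2 + g*5 - 36.
The factored form is (g - 4)*(9+g).
D) (g - 4)*(9+g)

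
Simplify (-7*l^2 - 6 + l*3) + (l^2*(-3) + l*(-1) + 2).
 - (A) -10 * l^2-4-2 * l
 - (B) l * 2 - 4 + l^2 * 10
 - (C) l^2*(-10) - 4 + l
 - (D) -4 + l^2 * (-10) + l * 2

Adding the polynomials and combining like terms:
(-7*l^2 - 6 + l*3) + (l^2*(-3) + l*(-1) + 2)
= -4 + l^2 * (-10) + l * 2
D) -4 + l^2 * (-10) + l * 2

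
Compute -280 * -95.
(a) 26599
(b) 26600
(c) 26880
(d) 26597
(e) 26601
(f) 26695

-280 * -95 = 26600
b) 26600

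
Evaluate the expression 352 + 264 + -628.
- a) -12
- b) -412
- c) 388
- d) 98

First: 352 + 264 = 616
Then: 616 + -628 = -12
a) -12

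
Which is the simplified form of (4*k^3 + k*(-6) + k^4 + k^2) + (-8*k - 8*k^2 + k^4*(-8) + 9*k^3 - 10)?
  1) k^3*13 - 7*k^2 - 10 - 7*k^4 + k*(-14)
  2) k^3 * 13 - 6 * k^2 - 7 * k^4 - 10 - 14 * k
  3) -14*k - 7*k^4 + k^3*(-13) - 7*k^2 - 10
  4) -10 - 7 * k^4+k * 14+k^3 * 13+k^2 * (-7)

Adding the polynomials and combining like terms:
(4*k^3 + k*(-6) + k^4 + k^2) + (-8*k - 8*k^2 + k^4*(-8) + 9*k^3 - 10)
= k^3*13 - 7*k^2 - 10 - 7*k^4 + k*(-14)
1) k^3*13 - 7*k^2 - 10 - 7*k^4 + k*(-14)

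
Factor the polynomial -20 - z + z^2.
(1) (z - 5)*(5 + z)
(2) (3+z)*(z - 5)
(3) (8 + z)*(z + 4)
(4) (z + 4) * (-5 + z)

We need to factor -20 - z + z^2.
The factored form is (z + 4) * (-5 + z).
4) (z + 4) * (-5 + z)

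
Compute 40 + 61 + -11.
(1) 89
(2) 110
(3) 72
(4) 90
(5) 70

First: 40 + 61 = 101
Then: 101 + -11 = 90
4) 90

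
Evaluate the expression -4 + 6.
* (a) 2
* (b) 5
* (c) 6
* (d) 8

-4 + 6 = 2
a) 2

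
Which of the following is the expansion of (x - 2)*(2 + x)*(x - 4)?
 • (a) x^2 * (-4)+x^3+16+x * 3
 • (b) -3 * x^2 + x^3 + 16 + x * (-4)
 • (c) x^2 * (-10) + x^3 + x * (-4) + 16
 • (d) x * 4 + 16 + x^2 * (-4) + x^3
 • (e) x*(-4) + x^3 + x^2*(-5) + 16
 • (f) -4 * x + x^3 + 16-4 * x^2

Expanding (x - 2)*(2 + x)*(x - 4):
= -4 * x + x^3 + 16-4 * x^2
f) -4 * x + x^3 + 16-4 * x^2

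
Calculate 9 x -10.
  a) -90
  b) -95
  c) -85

9 * -10 = -90
a) -90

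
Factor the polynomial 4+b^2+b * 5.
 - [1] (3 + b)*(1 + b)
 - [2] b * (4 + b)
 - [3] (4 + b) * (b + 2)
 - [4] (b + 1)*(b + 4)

We need to factor 4+b^2+b * 5.
The factored form is (b + 1)*(b + 4).
4) (b + 1)*(b + 4)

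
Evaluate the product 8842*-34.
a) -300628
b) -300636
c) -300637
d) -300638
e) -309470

8842 * -34 = -300628
a) -300628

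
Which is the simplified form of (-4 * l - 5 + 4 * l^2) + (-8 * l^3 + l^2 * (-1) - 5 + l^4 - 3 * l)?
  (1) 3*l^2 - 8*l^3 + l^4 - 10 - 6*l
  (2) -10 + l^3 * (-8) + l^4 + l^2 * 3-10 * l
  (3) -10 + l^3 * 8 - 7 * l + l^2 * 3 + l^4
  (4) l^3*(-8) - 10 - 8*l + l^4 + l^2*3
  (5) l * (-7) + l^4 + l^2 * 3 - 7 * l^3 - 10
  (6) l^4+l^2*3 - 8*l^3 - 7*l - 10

Adding the polynomials and combining like terms:
(-4*l - 5 + 4*l^2) + (-8*l^3 + l^2*(-1) - 5 + l^4 - 3*l)
= l^4+l^2*3 - 8*l^3 - 7*l - 10
6) l^4+l^2*3 - 8*l^3 - 7*l - 10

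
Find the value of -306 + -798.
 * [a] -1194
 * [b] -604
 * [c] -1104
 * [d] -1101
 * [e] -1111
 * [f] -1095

-306 + -798 = -1104
c) -1104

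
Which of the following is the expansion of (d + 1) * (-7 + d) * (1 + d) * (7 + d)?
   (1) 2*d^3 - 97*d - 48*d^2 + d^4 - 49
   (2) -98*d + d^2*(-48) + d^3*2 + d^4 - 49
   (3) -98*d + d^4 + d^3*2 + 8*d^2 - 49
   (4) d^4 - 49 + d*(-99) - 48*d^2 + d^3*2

Expanding (d + 1) * (-7 + d) * (1 + d) * (7 + d):
= -98*d + d^2*(-48) + d^3*2 + d^4 - 49
2) -98*d + d^2*(-48) + d^3*2 + d^4 - 49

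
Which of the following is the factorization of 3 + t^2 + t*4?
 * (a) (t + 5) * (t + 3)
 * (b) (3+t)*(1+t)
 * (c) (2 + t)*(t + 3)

We need to factor 3 + t^2 + t*4.
The factored form is (3+t)*(1+t).
b) (3+t)*(1+t)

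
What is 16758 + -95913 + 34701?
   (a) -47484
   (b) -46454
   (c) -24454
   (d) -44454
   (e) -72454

First: 16758 + -95913 = -79155
Then: -79155 + 34701 = -44454
d) -44454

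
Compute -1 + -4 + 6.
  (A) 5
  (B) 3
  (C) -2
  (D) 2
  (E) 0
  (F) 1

First: -1 + -4 = -5
Then: -5 + 6 = 1
F) 1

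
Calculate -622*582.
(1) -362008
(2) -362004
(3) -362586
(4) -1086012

-622 * 582 = -362004
2) -362004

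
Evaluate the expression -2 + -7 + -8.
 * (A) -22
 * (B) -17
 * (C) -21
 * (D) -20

First: -2 + -7 = -9
Then: -9 + -8 = -17
B) -17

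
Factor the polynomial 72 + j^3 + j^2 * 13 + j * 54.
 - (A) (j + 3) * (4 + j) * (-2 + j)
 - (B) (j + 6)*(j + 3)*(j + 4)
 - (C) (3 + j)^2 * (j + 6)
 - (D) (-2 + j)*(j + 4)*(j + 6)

We need to factor 72 + j^3 + j^2 * 13 + j * 54.
The factored form is (j + 6)*(j + 3)*(j + 4).
B) (j + 6)*(j + 3)*(j + 4)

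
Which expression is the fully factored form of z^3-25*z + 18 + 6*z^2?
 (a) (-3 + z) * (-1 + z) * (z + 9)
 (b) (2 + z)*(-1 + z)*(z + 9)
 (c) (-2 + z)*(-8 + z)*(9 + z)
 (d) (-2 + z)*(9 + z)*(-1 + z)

We need to factor z^3-25*z + 18 + 6*z^2.
The factored form is (-2 + z)*(9 + z)*(-1 + z).
d) (-2 + z)*(9 + z)*(-1 + z)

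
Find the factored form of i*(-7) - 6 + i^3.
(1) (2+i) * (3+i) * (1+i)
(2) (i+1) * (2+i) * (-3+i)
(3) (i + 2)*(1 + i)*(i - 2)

We need to factor i*(-7) - 6 + i^3.
The factored form is (i+1) * (2+i) * (-3+i).
2) (i+1) * (2+i) * (-3+i)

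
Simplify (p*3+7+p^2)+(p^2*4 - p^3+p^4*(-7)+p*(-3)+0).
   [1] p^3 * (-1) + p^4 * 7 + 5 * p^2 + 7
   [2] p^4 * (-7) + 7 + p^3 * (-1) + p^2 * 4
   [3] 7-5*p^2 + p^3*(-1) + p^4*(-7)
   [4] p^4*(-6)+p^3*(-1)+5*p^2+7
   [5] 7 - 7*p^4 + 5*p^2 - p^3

Adding the polynomials and combining like terms:
(p*3 + 7 + p^2) + (p^2*4 - p^3 + p^4*(-7) + p*(-3) + 0)
= 7 - 7*p^4 + 5*p^2 - p^3
5) 7 - 7*p^4 + 5*p^2 - p^3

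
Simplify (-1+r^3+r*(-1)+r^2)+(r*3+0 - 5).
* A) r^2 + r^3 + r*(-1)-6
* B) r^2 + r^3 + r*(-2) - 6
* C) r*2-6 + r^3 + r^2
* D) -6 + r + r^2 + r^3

Adding the polynomials and combining like terms:
(-1 + r^3 + r*(-1) + r^2) + (r*3 + 0 - 5)
= r*2-6 + r^3 + r^2
C) r*2-6 + r^3 + r^2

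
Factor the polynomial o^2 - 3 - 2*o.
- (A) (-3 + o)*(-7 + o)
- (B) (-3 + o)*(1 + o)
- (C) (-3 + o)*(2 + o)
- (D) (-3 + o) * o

We need to factor o^2 - 3 - 2*o.
The factored form is (-3 + o)*(1 + o).
B) (-3 + o)*(1 + o)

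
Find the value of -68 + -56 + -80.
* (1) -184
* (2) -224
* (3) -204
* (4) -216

First: -68 + -56 = -124
Then: -124 + -80 = -204
3) -204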